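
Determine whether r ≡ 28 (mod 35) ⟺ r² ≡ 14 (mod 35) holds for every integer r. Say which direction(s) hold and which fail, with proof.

[⇒] Suppose r ≡ 28 (mod 35). Write r = 35j + 28. Then (35j + 28)² = 1225j² + 1960j + 784 = 35(35j² + 56j + 22) + 14, so r² ≡ 14 (mod 35).

[⇐] This fails: take r = 7. Then 7² = 49 ≡ 14 (mod 35), yet 7 ≡ 7 (mod 35), not 28.

(⇒) holds; (⇐) fails.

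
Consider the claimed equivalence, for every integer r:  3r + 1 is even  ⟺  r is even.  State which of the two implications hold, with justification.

Forward direction. This fails: r = 5 gives 3r + 1 = 16, which is even, but 5 is odd, not even.

Converse. This also fails: r = 4 is even, but 3r + 1 = 13 is odd, not even.

Neither direction holds.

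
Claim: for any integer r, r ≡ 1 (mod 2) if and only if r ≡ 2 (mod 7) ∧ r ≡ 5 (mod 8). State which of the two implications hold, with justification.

(←) If r ≡ 2 (mod 7) and r ≡ 5 (mod 8), then by the Chinese remainder theorem r ≡ 37 (mod 56). Since 37 ≡ 1 (mod 2) and 2 ∣ 56, we get r ≡ 1 (mod 2).

(→) This fails: r = 1 gives 1 ≡ 1 (mod 2) but 1 ≡ 1 (mod 7), so the conjunction on the right does not hold.

Not equivalent: only (⇐) holds.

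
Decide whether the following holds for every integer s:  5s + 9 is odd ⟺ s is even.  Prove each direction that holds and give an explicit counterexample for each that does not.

Equivalent; both directions hold.

(⇒) Suppose 5s + 9 is odd. Since 5 is odd, 5s and s have the same parity, so 5s + 9 ≡ s + 9 (mod 2). As 9 is odd, 5s + 9 is odd exactly when s is even. Thus s is even.

(⇐) Conversely, suppose s is even; write s = 2j. Then 5s + 9 = 5·(2j) + 9 = 2·5j + 9, which is odd.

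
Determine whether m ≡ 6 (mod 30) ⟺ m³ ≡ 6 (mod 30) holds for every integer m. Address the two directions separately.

Forward direction. Suppose m ≡ 6 (mod 30). Write m = 30j + 6. Then (30j + 6)³ = 27000j³ + 16200j² + 3240j + 216 = 30(900j³ + 540j² + 108j + 7) + 6, so m³ ≡ 6 (mod 30).

Converse. Suppose m³ ≡ 6 (mod 30). The only residue r in {0, …, 29} with r³ ≡ 6 (mod 30) is r = 6, so m ≡ 6 (mod 30).

Equivalent; both directions hold.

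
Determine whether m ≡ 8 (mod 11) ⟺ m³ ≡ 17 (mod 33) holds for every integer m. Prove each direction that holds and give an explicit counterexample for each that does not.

(⟹) This fails: take m = 19. Then 19 ≡ 8 (mod 11), but 19³ = 6859 ≡ 28 (mod 33), not 17.

(⟸) Conversely, the residues r modulo 33 with r³ ≡ 17 (mod 33) are exactly {8}, and each is ≡ 8 (mod 11).

Only the converse holds.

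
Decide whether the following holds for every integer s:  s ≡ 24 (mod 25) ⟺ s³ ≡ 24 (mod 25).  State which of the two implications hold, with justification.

Both directions hold.

Converse. Suppose s³ ≡ 24 (mod 25). The only residue r in {0, …, 24} with r³ ≡ 24 (mod 25) is r = 24, so s ≡ 24 (mod 25).

Forward direction. Suppose s ≡ 24 (mod 25). Write s = 25j + 24. Then (25j + 24)³ = 15625j³ + 45000j² + 43200j + 13824 = 25(625j³ + 1800j² + 1728j + 552) + 24, so s³ ≡ 24 (mod 25).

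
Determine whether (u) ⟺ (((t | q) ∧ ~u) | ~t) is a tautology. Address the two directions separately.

[⇒] This fails. Under u = T, t = T, q = F, the left side is true but the right side is false.

[⇐] This fails. Under u = F, t = F, q = F, the left side is false but the right side is true.

Both directions fail.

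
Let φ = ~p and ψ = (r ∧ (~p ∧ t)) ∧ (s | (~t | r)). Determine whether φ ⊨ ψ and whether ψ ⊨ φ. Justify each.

[⇒] This fails. Under p = F, t = F, r = F, s = F, the left side is true but the right side is false.

[⇐] Assume the antecedent. If p is true, the antecedent cannot hold. If p is false, ~p reduces to true regardless of the other variables. Either way ~p holds.

(⇒) fails; (⇐) holds.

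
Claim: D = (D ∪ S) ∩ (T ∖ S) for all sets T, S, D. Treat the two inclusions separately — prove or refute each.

(⟹) This inclusion fails. Take T = ∅, S = ∅, D = {1}; then 1 ∈ D but 1 ∉ (D ∪ S) ∩ (T ∖ S).

(⟸) Let x ∈ (D ∪ S) ∩ (T ∖ S). Then x ∈ T ∩ D and x ∉ S, from which x ∈ D.

(⊆) fails; (⊇) holds.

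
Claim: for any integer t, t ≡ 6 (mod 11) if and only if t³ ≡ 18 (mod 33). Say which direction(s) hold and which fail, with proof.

(⟸) The residues r modulo 33 with r³ ≡ 18 (mod 33) are exactly {6}, and each is ≡ 6 (mod 11).

(⟹) This fails: take t = 17. Then 17 ≡ 6 (mod 11), but 17³ = 4913 ≡ 29 (mod 33), not 18.

Not equivalent: only (⇐) holds.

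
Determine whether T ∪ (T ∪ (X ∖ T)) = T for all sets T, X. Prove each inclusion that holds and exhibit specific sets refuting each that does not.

(⊆) fails; (⊇) holds.

Forward inclusion. This inclusion fails. Take T = ∅, X = {1}; then 1 ∈ T ∪ (T ∪ (X ∖ T)) but 1 ∉ T.

Reverse inclusion. Let x ∈ T. Then either x ∈ T and x ∉ X; or x ∈ T ∩ X. In each case x ∈ T ∪ (T ∪ (X ∖ T)), so T ⊆ T ∪ (T ∪ (X ∖ T)).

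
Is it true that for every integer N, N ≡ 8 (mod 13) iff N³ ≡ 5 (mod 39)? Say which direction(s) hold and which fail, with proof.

(→) This fails: take N = 21. Then 21 ≡ 8 (mod 13), but 21³ = 9261 ≡ 18 (mod 39), not 5.

(←) This fails: take N = 11. Then 11³ = 1331 ≡ 5 (mod 39), yet 11 ≡ 11 (mod 13), not 8.

Both directions fail.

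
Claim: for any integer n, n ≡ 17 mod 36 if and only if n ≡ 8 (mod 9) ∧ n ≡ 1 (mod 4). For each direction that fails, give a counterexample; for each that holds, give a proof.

(→) Suppose n ≡ 17 (mod 36); write n = 36j + 17. Since 9 ∣ 36, reducing mod 9 gives n ≡ 17 ≡ 8 (mod 9); since 4 ∣ 36, reducing mod 4 gives n ≡ 17 ≡ 1 (mod 4).

(←) Conversely, if n ≡ 8 (mod 9) and n ≡ 1 (mod 4), then by the Chinese remainder theorem n ≡ 17 (mod 36). This is exactly n ≡ 17 (mod 36).

Both implications hold.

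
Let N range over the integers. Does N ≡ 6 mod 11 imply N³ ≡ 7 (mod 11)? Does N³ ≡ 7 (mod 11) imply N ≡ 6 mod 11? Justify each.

[⇒] Suppose N ≡ 6 mod 11. Write N = 11j + 6. Then (11j + 6)³ = 1331j³ + 2178j² + 1188j + 216 = 11(121j³ + 198j² + 108j + 19) + 7, so N³ ≡ 7 (mod 11).

[⇐] For the converse, argue contrapositively. If N ≢ 6 (mod 11), then N is congruent to one of 0, 1, 2, 3, 4, 5, 7, 8, 9, 10 modulo 11, and these give N³ ≡ 0, 1, 8, 5, 9, 4, 2, 6, 3, 10 respectively — never 7.

Both directions hold; the statement is true.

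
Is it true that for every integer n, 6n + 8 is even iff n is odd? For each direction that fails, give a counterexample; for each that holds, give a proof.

(⇒) This fails: take n = 2. Then 6n + 8 = 20, which is even, yet n = 2 is even, not odd.

(⇐) Suppose n is odd. Since 6 is even, 6n is even for every n, so 6n + 8 has the same parity as 8, which is even. Hence 6n + 8 is even.

(⇒) fails; (⇐) holds.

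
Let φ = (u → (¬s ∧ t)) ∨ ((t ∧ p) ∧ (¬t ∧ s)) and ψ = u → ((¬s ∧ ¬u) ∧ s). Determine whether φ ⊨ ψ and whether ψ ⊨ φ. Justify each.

(⟹) This fails. Under t = T, s = F, p = F, u = T, the left side is true but the right side is false.

(⟸) Assume the antecedent. If u is true, the antecedent cannot hold. If u is false, the consequent reduces to true regardless of the other variables. Either way the consequent holds.

Not equivalent: only (⇐) holds.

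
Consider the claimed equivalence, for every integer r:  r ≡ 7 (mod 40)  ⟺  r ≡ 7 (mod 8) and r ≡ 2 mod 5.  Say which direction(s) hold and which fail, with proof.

Both directions hold; the statement is true.

(⇒) Suppose r ≡ 7 (mod 40); write r = 40j + 7. Since 8 ∣ 40, reducing mod 8 gives r ≡ 7 (mod 8); since 5 ∣ 40, reducing mod 5 gives r ≡ 7 ≡ 2 (mod 5).

(⇐) Conversely, if r ≡ 7 (mod 8) and r ≡ 2 (mod 5), then by the Chinese remainder theorem r ≡ 7 (mod 40). This is exactly r ≡ 7 (mod 40).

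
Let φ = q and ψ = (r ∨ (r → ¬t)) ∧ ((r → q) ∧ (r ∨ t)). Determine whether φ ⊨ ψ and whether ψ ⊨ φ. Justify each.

Neither implication holds.

(→) This fails. Under r = F, q = T, t = F, the left side is true but the right side is false.

(←) This fails. Under r = F, q = F, t = T, the left side is false but the right side is true.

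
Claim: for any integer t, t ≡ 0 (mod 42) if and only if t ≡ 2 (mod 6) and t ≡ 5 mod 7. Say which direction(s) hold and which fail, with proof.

Neither implication holds.

(⟹) This fails: t = 0 gives 0 ≡ 0 (mod 42) but 0 ≡ 0 (mod 6), so the conjunction on the right does not hold.

(⟸) This fails: t = 26 satisfies both congruences on the right (26 ≡ 2 mod 6 and 26 ≡ 5 mod 7) yet 26 ≡ 26 (mod 42), not 0.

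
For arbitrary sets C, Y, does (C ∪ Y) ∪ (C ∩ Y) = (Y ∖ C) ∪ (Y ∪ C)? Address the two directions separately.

Both inclusions hold; the sets are equal.

(⟹) Let x ∈ (C ∪ Y) ∪ (C ∩ Y). Then either x ∈ C and x ∉ Y; or x ∈ Y and x ∉ C; or x ∈ C ∩ Y. In each case x ∈ (Y ∖ C) ∪ (Y ∪ C), so (C ∪ Y) ∪ (C ∩ Y) ⊆ (Y ∖ C) ∪ (Y ∪ C).

(⟸) Let x ∈ (Y ∖ C) ∪ (Y ∪ C). Then either x ∈ C and x ∉ Y; or x ∈ Y and x ∉ C; or x ∈ C ∩ Y. In each case x ∈ (C ∪ Y) ∪ (C ∩ Y), so (Y ∖ C) ∪ (Y ∪ C) ⊆ (C ∪ Y) ∪ (C ∩ Y).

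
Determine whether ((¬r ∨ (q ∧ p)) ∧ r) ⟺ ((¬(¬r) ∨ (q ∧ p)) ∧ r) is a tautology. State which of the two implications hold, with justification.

The forward direction holds; the converse fails.

(⟹) Assume the antecedent. If r is true, (¬(¬r) ∨ (q ∧ p)) ∧ r reduces to true regardless of the other variables. If r is false, the antecedent cannot hold. Either way (¬(¬r) ∨ (q ∧ p)) ∧ r holds.

(⟸) This fails. Under r = T, q = F, p = F, the left side is false but the right side is true.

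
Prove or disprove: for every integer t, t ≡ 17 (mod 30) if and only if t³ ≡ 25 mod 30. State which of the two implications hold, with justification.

Neither direction holds.

Forward direction. This fails: take t = 17. Then 17 ≡ 17 (mod 30), but 17³ = 4913 ≡ 23 (mod 30), not 25.

Converse. This fails: take t = 25. Then 25³ = 15625 ≡ 25 (mod 30), yet 25 ≡ 25 (mod 30), not 17.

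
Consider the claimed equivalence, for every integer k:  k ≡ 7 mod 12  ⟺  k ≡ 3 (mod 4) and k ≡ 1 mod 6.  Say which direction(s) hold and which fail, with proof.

(⇒) Suppose k ≡ 7 (mod 12); write k = 12j + 7. Since 4 ∣ 12, reducing mod 4 gives k ≡ 7 ≡ 3 (mod 4); since 6 ∣ 12, reducing mod 6 gives k ≡ 7 ≡ 1 (mod 6).

(⇐) Conversely, if k ≡ 3 (mod 4) and k ≡ 1 (mod 6), then by the Chinese remainder theorem k ≡ 7 (mod 12). This is exactly k ≡ 7 (mod 12).

Both directions hold; the statement is true.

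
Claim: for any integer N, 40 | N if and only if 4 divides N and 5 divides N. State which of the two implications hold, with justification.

Only the forward direction holds.

(⟹) If 40 ∣ N, write N = 40q. Since 40 = 10·4, N = 4·(10q), so 4 ∣ N; and since 40 = 8·5, N = 5·(8q), so 5 ∣ N.

(⟸) This fails: take N = 20. Both 4 ∣ 20 and 5 ∣ 20, yet 20 is not a multiple of 40 (since 20 = 0·40 + 20), so 40 ∤ 20.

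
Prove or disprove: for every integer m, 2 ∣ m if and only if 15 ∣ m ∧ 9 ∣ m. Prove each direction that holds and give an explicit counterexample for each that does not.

[⇒] This fails: take m = 2. Certainly 2 ∣ 2, but 15 ∤ 2.

[⇐] This fails: take m = 45. Both 15 ∣ 45 and 9 ∣ 45, yet 45 is not a multiple of 2 (since 45 = 22·2 + 1), so 2 ∤ 45.

Both directions fail.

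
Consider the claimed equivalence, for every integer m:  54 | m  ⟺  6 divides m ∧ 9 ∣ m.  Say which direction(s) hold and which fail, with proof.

Forward direction. If 54 ∣ m, write m = 54q. Since 54 = 9·6, m = 6·(9q), so 6 ∣ m; and since 54 = 6·9, m = 9·(6q), so 9 ∣ m.

Converse. This fails: take m = 18. Both 6 ∣ 18 and 9 ∣ 18, yet 18 is not a multiple of 54 (since 18 = 0·54 + 18), so 54 ∤ 18.

The forward direction holds; the converse fails.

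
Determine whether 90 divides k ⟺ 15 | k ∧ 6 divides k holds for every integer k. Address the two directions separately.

[⇒] If 90 ∣ k, write k = 90q. Since 90 = 6·15, k = 15·(6q), so 15 ∣ k; and since 90 = 15·6, k = 6·(15q), so 6 ∣ k.

[⇐] This fails: take k = 30. Both 15 ∣ 30 and 6 ∣ 30, yet 30 is not a multiple of 90 (since 30 = 0·90 + 30), so 90 ∤ 30.

(⇒) holds; (⇐) fails.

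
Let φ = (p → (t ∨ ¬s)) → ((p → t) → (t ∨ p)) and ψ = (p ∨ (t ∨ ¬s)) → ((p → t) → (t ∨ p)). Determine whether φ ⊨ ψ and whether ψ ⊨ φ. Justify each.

The forward direction holds; the converse fails.

Forward direction. Assume the antecedent. If p is true, the consequent reduces to true regardless of the other variables. If p is false, the antecedent forces (p = F, t = T, s = F) or (p = F, t = T, s = T), and the consequent holds there. Either way the consequent holds.

Converse. This fails. Under p = F, t = F, s = T, the left side is false but the right side is true.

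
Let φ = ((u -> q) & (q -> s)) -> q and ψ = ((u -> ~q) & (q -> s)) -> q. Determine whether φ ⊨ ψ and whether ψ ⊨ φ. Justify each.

Not equivalent: only (⇐) holds.

Forward direction. This fails. Under q = F, s = F, u = T, the left side is true but the right side is false.

Converse. Assume the antecedent. If q is true, ((u -> q) & (q -> s)) -> q reduces to true regardless of the other variables. If q is false, the antecedent cannot hold. Either way ((u -> q) & (q -> s)) -> q holds.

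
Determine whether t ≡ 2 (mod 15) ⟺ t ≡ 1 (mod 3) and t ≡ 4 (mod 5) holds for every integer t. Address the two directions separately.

Both directions fail.

(→) This fails: t = 2 gives 2 ≡ 2 (mod 15) but 2 ≡ 2 (mod 3), so the conjunction on the right does not hold.

(←) This fails: t = 4 satisfies both congruences on the right (4 ≡ 1 mod 3 and 4 ≡ 4 mod 5) yet 4 ≡ 4 (mod 15), not 2.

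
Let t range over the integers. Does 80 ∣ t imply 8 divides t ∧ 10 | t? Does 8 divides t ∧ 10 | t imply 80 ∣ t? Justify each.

Converse. This fails: take t = 40. Both 8 ∣ 40 and 10 ∣ 40, yet 40 is not a multiple of 80 (since 40 = 0·80 + 40), so 80 ∤ 40.

Forward direction. If 80 ∣ t, write t = 80q. Since 80 = 10·8, t = 8·(10q), so 8 ∣ t; and since 80 = 8·10, t = 10·(8q), so 10 ∣ t.

Only the forward direction holds.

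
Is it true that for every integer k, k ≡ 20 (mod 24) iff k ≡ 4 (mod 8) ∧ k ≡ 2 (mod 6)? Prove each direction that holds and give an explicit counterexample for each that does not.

Equivalent; both directions hold.

Forward direction. Suppose k ≡ 20 (mod 24); write k = 24j + 20. Since 8 ∣ 24, reducing mod 8 gives k ≡ 20 ≡ 4 (mod 8); since 6 ∣ 24, reducing mod 6 gives k ≡ 20 ≡ 2 (mod 6).

Converse. If k ≡ 4 (mod 8) and k ≡ 2 (mod 6), then by the Chinese remainder theorem k ≡ 20 (mod 24). This is exactly k ≡ 20 (mod 24).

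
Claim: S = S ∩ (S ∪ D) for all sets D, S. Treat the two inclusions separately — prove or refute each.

Reverse inclusion. Let x ∈ S ∩ (S ∪ D). Then either x ∈ S and x ∉ D; or x ∈ D ∩ S. In each case x ∈ S, so S ∩ (S ∪ D) ⊆ S.

Forward inclusion. Let x ∈ S. Then either x ∈ S and x ∉ D; or x ∈ D ∩ S. In each case x ∈ S ∩ (S ∪ D), so S ⊆ S ∩ (S ∪ D).

Both inclusions hold; the sets are equal.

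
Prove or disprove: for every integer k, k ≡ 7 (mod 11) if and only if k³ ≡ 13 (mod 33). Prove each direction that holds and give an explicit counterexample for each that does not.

(⇒) fails; (⇐) holds.

(→) This fails: take k = 18. Then 18 ≡ 7 (mod 11), but 18³ = 5832 ≡ 24 (mod 33), not 13.

(←) Conversely, the residues r modulo 33 with r³ ≡ 13 (mod 33) are exactly {7}, and each is ≡ 7 (mod 11).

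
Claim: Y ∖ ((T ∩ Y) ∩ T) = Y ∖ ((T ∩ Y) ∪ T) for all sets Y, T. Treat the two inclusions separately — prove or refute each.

Both inclusions hold.

(⟹) Let x ∈ Y ∖ ((T ∩ Y) ∩ T). Then x ∈ Y and x ∉ T, from which x ∈ Y ∖ ((T ∩ Y) ∪ T).

(⟸) Let x ∈ Y ∖ ((T ∩ Y) ∪ T). Then x ∈ Y and x ∉ T, from which x ∈ Y ∖ ((T ∩ Y) ∩ T).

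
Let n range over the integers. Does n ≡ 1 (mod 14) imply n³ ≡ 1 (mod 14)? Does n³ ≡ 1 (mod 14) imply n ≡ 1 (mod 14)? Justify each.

(⇐) This fails: take n = 9. Then 9³ = 729 ≡ 1 (mod 14), yet 9 ≡ 9 (mod 14), not 1.

(⇒) Suppose n ≡ 1 (mod 14). Write n = 14j + 1. Then (14j + 1)³ = 2744j³ + 588j² + 42j + 1 = 14(196j³ + 42j² + 3j) + 1, so n³ ≡ 1 (mod 14).

(⇒) holds; (⇐) fails.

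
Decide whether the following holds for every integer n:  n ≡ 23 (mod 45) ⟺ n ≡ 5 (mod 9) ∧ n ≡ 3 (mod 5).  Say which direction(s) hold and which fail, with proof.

Forward direction. Suppose n ≡ 23 (mod 45); write n = 45j + 23. Since 9 ∣ 45, reducing mod 9 gives n ≡ 23 ≡ 5 (mod 9); since 5 ∣ 45, reducing mod 5 gives n ≡ 23 ≡ 3 (mod 5).

Converse. If n ≡ 5 (mod 9) and n ≡ 3 (mod 5), then by the Chinese remainder theorem n ≡ 23 (mod 45). This is exactly n ≡ 23 (mod 45).

Both directions hold; the statement is true.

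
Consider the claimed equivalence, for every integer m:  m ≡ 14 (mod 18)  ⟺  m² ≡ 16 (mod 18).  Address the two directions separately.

Not equivalent: only (⇒) holds.

(⟹) Suppose m ≡ 14 (mod 18). Write m = 18j + 14. Then (18j + 14)² = 324j² + 504j + 196 = 18(18j² + 28j + 10) + 16, so m² ≡ 16 (mod 18).

(⟸) This fails: take m = 4. Then 4² = 16 ≡ 16 (mod 18), yet 4 ≡ 4 (mod 18), not 14.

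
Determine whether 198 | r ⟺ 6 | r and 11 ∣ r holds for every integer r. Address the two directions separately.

The forward direction holds; the converse fails.

(⇒) If 198 ∣ r, write r = 198q. Since 198 = 33·6, r = 6·(33q), so 6 ∣ r; and since 198 = 18·11, r = 11·(18q), so 11 ∣ r.

(⇐) This fails: take r = 66. Both 6 ∣ 66 and 11 ∣ 66, yet 66 is not a multiple of 198 (since 66 = 0·198 + 66), so 198 ∤ 66.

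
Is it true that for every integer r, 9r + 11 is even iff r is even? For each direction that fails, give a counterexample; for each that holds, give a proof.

(⇒) fails and (⇐) fails.

(→) This fails: r = 5 gives 9r + 11 = 56, which is even, but 5 is odd, not even.

(←) This also fails: r = 6 is even, but 9r + 11 = 65 is odd, not even.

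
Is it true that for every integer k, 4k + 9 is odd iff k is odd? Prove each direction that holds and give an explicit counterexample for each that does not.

Only the reverse direction holds.

(⇒) This fails: take k = 0. Then 4k + 9 = 9, which is odd, yet k = 0 is even, not odd.

(⇐) Suppose k is odd. Since 4 is even, 4k is even for every k, so 4k + 9 has the same parity as 9, which is odd. Hence 4k + 9 is odd.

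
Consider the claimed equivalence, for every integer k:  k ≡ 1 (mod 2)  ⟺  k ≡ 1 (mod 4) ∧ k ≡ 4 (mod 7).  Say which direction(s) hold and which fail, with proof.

Only the converse holds.

Forward direction. This fails: k = 1 gives 1 ≡ 1 (mod 2) but 1 ≡ 1 (mod 7), so the conjunction on the right does not hold.

Converse. If k ≡ 1 (mod 4) and k ≡ 4 (mod 7), then by the Chinese remainder theorem k ≡ 25 (mod 28). Since 25 ≡ 1 (mod 2) and 2 ∣ 28, we get k ≡ 1 (mod 2).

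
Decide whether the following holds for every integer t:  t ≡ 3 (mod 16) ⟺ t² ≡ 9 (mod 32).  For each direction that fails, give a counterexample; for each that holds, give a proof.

Converse. This fails: take t = 13. Then 13² = 169 ≡ 9 (mod 32), yet 13 ≡ 13 (mod 16), not 3.

Forward direction. Suppose t ≡ 3 (mod 16). Working modulo 32, t ∈ {3, 19}; for each such r, r² ≡ 9 (mod 32).

(⇒) holds; (⇐) fails.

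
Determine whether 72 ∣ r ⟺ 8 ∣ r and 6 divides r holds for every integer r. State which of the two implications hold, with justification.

[⇒] If 72 ∣ r, write r = 72q. Since 72 = 9·8, r = 8·(9q), so 8 ∣ r; and since 72 = 12·6, r = 6·(12q), so 6 ∣ r.

[⇐] This fails: take r = 24. Both 8 ∣ 24 and 6 ∣ 24, yet 24 is not a multiple of 72 (since 24 = 0·72 + 24), so 72 ∤ 24.

(⇒) holds; (⇐) fails.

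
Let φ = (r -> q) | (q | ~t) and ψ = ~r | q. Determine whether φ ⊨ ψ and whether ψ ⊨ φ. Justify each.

(⇐) Assume the antecedent. If q is true, (r -> q) | (q | ~t) reduces to true regardless of the other variables. If q is false, the antecedent forces (t = F, q = F, r = F) or (t = T, q = F, r = F), and (r -> q) | (q | ~t) holds there. Either way (r -> q) | (q | ~t) holds.

(⇒) This fails. Under t = F, q = F, r = T, the left side is true but the right side is false.

Not equivalent: only (⇐) holds.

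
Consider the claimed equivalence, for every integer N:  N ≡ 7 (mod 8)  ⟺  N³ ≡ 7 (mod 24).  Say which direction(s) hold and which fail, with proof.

The forward direction fails; the converse holds.

[⇒] This fails: take N = 15. Then 15 ≡ 7 (mod 8), but 15³ = 3375 ≡ 15 (mod 24), not 7.

[⇐] Conversely, the residues r modulo 24 with r³ ≡ 7 (mod 24) are exactly {7}, and each is ≡ 7 (mod 8).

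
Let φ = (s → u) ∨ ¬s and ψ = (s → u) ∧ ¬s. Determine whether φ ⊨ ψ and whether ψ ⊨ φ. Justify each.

(⇒) fails; (⇐) holds.

Forward direction. This fails. Under s = T, u = T, the left side is true but the right side is false.

Converse. Assume the antecedent. If s is true, the antecedent cannot hold. If s is false, (s → u) ∨ ¬s reduces to true regardless of the other variables. Either way (s → u) ∨ ¬s holds.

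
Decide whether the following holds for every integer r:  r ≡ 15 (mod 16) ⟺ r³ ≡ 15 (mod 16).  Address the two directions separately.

(⟹) Suppose r ≡ 15 (mod 16). Write r = 16j + 15. Then (16j + 15)³ = 4096j³ + 11520j² + 10800j + 3375 = 16(256j³ + 720j² + 675j + 210) + 15, so r³ ≡ 15 (mod 16).

(⟸) Conversely, suppose r³ ≡ 15 (mod 16). The only residue r in {0, …, 15} with r³ ≡ 15 (mod 16) is r = 15, so r ≡ 15 (mod 16).

Both directions hold; the statement is true.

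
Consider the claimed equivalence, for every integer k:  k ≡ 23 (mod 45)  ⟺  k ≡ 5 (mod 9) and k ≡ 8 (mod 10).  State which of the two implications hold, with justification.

Only the reverse direction holds.

(→) This fails: k = 23 gives 23 ≡ 23 (mod 45) but 23 ≡ 3 (mod 10), so the conjunction on the right does not hold.

(←) Conversely, if k ≡ 5 (mod 9) and k ≡ 8 (mod 10), then by the Chinese remainder theorem k ≡ 68 (mod 90). Since 68 ≡ 23 (mod 45) and 45 ∣ 90, we get k ≡ 23 (mod 45).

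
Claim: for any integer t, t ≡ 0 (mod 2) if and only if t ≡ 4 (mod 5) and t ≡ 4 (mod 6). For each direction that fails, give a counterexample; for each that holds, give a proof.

[⇒] This fails: t = 0 gives 0 ≡ 0 (mod 2) but 0 ≡ 0 (mod 5), so the conjunction on the right does not hold.

[⇐] Conversely, if t ≡ 4 (mod 5) and t ≡ 4 (mod 6), then by the Chinese remainder theorem t ≡ 4 (mod 30). Since 4 ≡ 0 (mod 2) and 2 ∣ 30, we get t ≡ 0 (mod 2).

Not equivalent: only (⇐) holds.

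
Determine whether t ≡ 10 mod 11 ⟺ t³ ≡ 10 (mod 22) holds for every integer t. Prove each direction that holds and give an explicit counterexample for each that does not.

(⇒) fails; (⇐) holds.

(⟸) The residues r modulo 22 with r³ ≡ 10 (mod 22) are exactly {10}, and each is ≡ 10 (mod 11).

(⟹) This fails: take t = 21. Then 21 ≡ 10 (mod 11), but 21³ = 9261 ≡ 21 (mod 22), not 10.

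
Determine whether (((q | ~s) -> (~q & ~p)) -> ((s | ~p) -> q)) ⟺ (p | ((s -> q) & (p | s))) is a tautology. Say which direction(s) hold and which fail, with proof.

(⇒) This fails. Under p = F, q = T, s = F, the left side is true but the right side is false.

(⇐) This fails. Under p = T, q = F, s = T, the left side is false but the right side is true.

Neither implication holds.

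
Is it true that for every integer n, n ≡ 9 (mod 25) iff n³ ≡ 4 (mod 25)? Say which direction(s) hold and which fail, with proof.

Equivalent; both directions hold.

(←) Suppose n³ ≡ 4 (mod 25). The only residue r in {0, …, 24} with r³ ≡ 4 (mod 25) is r = 9, so n ≡ 9 (mod 25).

(→) Suppose n ≡ 9 (mod 25). Write n = 25j + 9. Then (25j + 9)³ = 15625j³ + 16875j² + 6075j + 729 = 25(625j³ + 675j² + 243j + 29) + 4, so n³ ≡ 4 (mod 25).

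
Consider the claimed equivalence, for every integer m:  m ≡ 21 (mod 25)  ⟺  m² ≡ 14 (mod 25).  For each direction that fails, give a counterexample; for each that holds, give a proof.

(⟹) This fails: take m = 21. Then 21 ≡ 21 (mod 25), but 21² = 441 ≡ 16 (mod 25), not 14.

(⟸) This fails: take m = 8. Then 8² = 64 ≡ 14 (mod 25), yet 8 ≡ 8 (mod 25), not 21.

Neither direction holds.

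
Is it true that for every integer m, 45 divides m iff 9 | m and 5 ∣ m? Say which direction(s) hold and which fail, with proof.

The biconditional holds.

(⟹) If 45 ∣ m, write m = 45q. Since 45 = 5·9, m = 9·(5q), so 9 ∣ m; and since 45 = 9·5, m = 5·(9q), so 5 ∣ m.

(⟸) Suppose 9 ∣ m and 5 ∣ m. Any common multiple of 9 and 5 is a multiple of their lcm; here gcd(9, 5) = 1, so lcm(9, 5) = 9·5 = 45, so 45 ∣ m.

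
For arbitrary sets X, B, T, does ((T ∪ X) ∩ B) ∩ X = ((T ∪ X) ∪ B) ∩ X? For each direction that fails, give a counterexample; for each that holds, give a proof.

(⟹) Let x ∈ ((T ∪ X) ∩ B) ∩ X. Then either x ∈ X ∩ B and x ∉ T; or x ∈ X ∩ B ∩ T. In each case x ∈ ((T ∪ X) ∪ B) ∩ X, so ((T ∪ X) ∩ B) ∩ X ⊆ ((T ∪ X) ∪ B) ∩ X.

(⟸) This inclusion fails. Take X = {1}, B = ∅, T = ∅; then 1 ∈ ((T ∪ X) ∪ B) ∩ X but 1 ∉ ((T ∪ X) ∩ B) ∩ X.

The sets are not equal: only the forward inclusion holds.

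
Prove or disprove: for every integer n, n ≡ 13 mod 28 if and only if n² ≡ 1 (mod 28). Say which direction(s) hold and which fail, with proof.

(⟸) This fails: take n = 1. Then 1² = 1 ≡ 1 (mod 28), yet 1 ≡ 1 (mod 28), not 13.

(⟹) Suppose n ≡ 13 mod 28. Write n = 28j + 13. Then (28j + 13)² = 784j² + 728j + 169 = 28(28j² + 26j + 6) + 1, so n² ≡ 1 (mod 28).

(⇒) holds; (⇐) fails.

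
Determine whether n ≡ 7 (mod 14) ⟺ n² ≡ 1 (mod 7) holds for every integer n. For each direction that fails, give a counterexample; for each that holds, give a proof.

Both directions fail.

(⇒) This fails: take n = 7. Then 7 ≡ 7 (mod 14), but 7² = 49 ≡ 0 (mod 7), not 1.

(⇐) This fails: take n = 1. Then 1² = 1 ≡ 1 (mod 7), yet 1 ≡ 1 (mod 14), not 7.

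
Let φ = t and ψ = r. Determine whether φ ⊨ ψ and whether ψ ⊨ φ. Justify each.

(→) This fails. Under t = T, r = F, the left side is true but the right side is false.

(←) This fails. Under t = F, r = T, the left side is false but the right side is true.

Neither implication holds.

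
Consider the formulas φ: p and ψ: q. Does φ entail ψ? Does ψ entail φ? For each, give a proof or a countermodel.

(→) This fails. Under p = T, q = F, the left side is true but the right side is false.

(←) This fails. Under p = F, q = T, the left side is false but the right side is true.

(⇒) fails and (⇐) fails.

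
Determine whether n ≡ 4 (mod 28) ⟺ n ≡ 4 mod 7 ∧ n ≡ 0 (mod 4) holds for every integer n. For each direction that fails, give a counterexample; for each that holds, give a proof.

Both implications hold.

(⇐) If n ≡ 4 (mod 7) and n ≡ 0 (mod 4), then by the Chinese remainder theorem n ≡ 4 (mod 28). This is exactly n ≡ 4 (mod 28).

(⇒) Suppose n ≡ 4 (mod 28); write n = 28j + 4. Since 7 ∣ 28, reducing mod 7 gives n ≡ 4 (mod 7); since 4 ∣ 28, reducing mod 4 gives n ≡ 4 ≡ 0 (mod 4).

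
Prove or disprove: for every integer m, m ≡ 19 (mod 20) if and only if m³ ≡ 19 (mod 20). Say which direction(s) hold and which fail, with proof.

Both directions hold; the statement is true.

Converse. Suppose m³ ≡ 19 (mod 20). The only residue r in {0, …, 19} with r³ ≡ 19 (mod 20) is r = 19, so m ≡ 19 (mod 20).

Forward direction. Suppose m ≡ 19 (mod 20). Write m = 20j + 19. Then (20j + 19)³ = 8000j³ + 22800j² + 21660j + 6859 = 20(400j³ + 1140j² + 1083j + 342) + 19, so m³ ≡ 19 (mod 20).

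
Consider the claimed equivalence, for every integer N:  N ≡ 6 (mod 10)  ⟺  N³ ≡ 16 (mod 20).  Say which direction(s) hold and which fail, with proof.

Both implications hold.

Converse. The residues r modulo 20 with r³ ≡ 16 (mod 20) are exactly {6, 16}, and each is ≡ 6 (mod 10).

Forward direction. Suppose N ≡ 6 (mod 10). Working modulo 20, N ∈ {6, 16}; for each such r, r³ ≡ 16 (mod 20).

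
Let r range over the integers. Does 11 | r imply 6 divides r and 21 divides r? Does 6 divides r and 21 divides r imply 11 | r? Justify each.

Neither direction holds.

(→) This fails: take r = 11. Certainly 11 ∣ 11, but 6 ∤ 11.

(←) This fails: take r = 42. Both 6 ∣ 42 and 21 ∣ 42, yet 42 is not a multiple of 11 (since 42 = 3·11 + 9), so 11 ∤ 42.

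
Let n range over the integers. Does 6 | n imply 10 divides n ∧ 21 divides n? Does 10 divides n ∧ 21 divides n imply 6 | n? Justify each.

Not equivalent: only (⇐) holds.

Forward direction. This fails: take n = 6. Certainly 6 ∣ 6, but 10 ∤ 6.

Converse. Suppose 10 ∣ n and 21 ∣ n. Any common multiple of 10 and 21 is a multiple of their lcm; here gcd(10, 21) = 1, so lcm(10, 21) = 10·21 = 210, so 210 ∣ n. Since 6 ∣ 210, it follows that 6 ∣ n.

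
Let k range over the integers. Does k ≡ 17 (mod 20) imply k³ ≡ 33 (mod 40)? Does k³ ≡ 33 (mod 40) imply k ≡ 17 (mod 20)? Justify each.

(⇒) fails; (⇐) holds.

(⟸) The residues r modulo 40 with r³ ≡ 33 (mod 40) are exactly {17}, and each is ≡ 17 (mod 20).

(⟹) This fails: take k = 37. Then 37 ≡ 17 (mod 20), but 37³ = 50653 ≡ 13 (mod 40), not 33.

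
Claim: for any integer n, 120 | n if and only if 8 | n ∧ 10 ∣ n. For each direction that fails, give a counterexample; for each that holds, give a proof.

(⟹) If 120 ∣ n, write n = 120q. Since 120 = 15·8, n = 8·(15q), so 8 ∣ n; and since 120 = 12·10, n = 10·(12q), so 10 ∣ n.

(⟸) This fails: take n = 40. Both 8 ∣ 40 and 10 ∣ 40, yet 40 is not a multiple of 120 (since 40 = 0·120 + 40), so 120 ∤ 40.

Only the forward implication holds.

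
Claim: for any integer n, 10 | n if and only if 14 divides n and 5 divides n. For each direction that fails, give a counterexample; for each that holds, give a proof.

(⇒) This fails: take n = 10. Certainly 10 ∣ 10, but 14 ∤ 10.

(⇐) Suppose 14 ∣ n and 5 ∣ n. Any common multiple of 14 and 5 is a multiple of their lcm; here gcd(14, 5) = 1, so lcm(14, 5) = 14·5 = 70, so 70 ∣ n. Since 10 ∣ 70, it follows that 10 ∣ n.

(⇒) fails; (⇐) holds.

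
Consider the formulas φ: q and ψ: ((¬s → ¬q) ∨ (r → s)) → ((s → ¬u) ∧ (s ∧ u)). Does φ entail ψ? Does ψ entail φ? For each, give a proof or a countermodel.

The forward direction fails; the converse holds.

(→) This fails. Under u = F, r = F, s = F, q = T, the left side is true but the right side is false.

(←) Assume the antecedent. If u is true, the antecedent forces (u = T, r = T, s = F, q = T), and q holds there. If u is false, the antecedent forces (u = F, r = T, s = F, q = T), and q holds there. Either way q holds.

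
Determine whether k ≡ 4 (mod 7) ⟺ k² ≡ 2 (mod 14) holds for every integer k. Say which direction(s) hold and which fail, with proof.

Both directions fail.

(⟹) This fails: take k = 11. Then 11 ≡ 4 (mod 7), but 11² = 121 ≡ 9 (mod 14), not 2.

(⟸) This fails: take k = 10. Then 10² = 100 ≡ 2 (mod 14), yet 10 ≡ 3 (mod 7), not 4.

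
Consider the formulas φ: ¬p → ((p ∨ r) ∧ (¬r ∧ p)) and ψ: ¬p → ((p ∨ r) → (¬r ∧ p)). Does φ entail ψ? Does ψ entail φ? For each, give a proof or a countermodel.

Only the forward direction holds.

Forward direction. Assume the antecedent. If r is true, the antecedent forces (r = T, p = T), and ¬p → ((p ∨ r) → (¬r ∧ p)) holds there. If r is false, ¬p → ((p ∨ r) → (¬r ∧ p)) reduces to true regardless of the other variables. Either way ¬p → ((p ∨ r) → (¬r ∧ p)) holds.

Converse. This fails. Under r = F, p = F, the left side is false but the right side is true.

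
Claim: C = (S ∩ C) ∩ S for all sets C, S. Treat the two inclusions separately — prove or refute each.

Only the reverse inclusion holds.

Forward inclusion. This inclusion fails. Take C = {1}, S = ∅; then 1 ∈ C but 1 ∉ (S ∩ C) ∩ S.

Reverse inclusion. Let x ∈ (S ∩ C) ∩ S. Then x ∈ C ∩ S, from which x ∈ C.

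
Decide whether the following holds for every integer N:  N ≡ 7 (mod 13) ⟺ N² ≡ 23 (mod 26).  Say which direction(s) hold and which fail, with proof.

Neither implication holds.

[⇒] This fails: take N = 20. Then 20 ≡ 7 (mod 13), but 20² = 400 ≡ 10 (mod 26), not 23.

[⇐] This fails: take N = 19. Then 19² = 361 ≡ 23 (mod 26), yet 19 ≡ 6 (mod 13), not 7.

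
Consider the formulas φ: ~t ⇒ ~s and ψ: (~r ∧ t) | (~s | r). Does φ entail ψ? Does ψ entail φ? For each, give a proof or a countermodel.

(⟹) Assume the antecedent. If s is true, the antecedent forces (s = T, r = F, t = T) or (s = T, r = T, t = T), and (~r ∧ t) | (~s | r) holds there. If s is false, (~r ∧ t) | (~s | r) reduces to true regardless of the other variables. Either way (~r ∧ t) | (~s | r) holds.

(⟸) This fails. Under s = T, r = T, t = F, the left side is false but the right side is true.

Only the forward direction holds.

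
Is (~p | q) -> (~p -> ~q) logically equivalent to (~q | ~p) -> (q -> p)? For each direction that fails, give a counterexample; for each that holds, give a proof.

Equivalent; both directions hold.

(⇒) Assume the antecedent. If p is true, (~q | ~p) -> (q -> p) reduces to true regardless of the other variables. If p is false, the antecedent forces (p = F, q = F), and (~q | ~p) -> (q -> p) holds there. Either way (~q | ~p) -> (q -> p) holds.

(⇐) Assume the antecedent. If p is true, (~p | q) -> (~p -> ~q) reduces to true regardless of the other variables. If p is false, the antecedent forces (p = F, q = F), and (~p | q) -> (~p -> ~q) holds there. Either way (~p | q) -> (~p -> ~q) holds.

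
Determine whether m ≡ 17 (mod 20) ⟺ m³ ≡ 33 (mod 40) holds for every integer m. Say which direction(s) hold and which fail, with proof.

The forward direction fails; the converse holds.

Forward direction. This fails: take m = 37. Then 37 ≡ 17 (mod 20), but 37³ = 50653 ≡ 13 (mod 40), not 33.

Converse. The residues r modulo 40 with r³ ≡ 33 (mod 40) are exactly {17}, and each is ≡ 17 (mod 20).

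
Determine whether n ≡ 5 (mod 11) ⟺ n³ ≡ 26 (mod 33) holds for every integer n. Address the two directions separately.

(⇒) fails; (⇐) holds.

[⇐] The residues r modulo 33 with r³ ≡ 26 (mod 33) are exactly {5}, and each is ≡ 5 (mod 11).

[⇒] This fails: take n = 16. Then 16 ≡ 5 (mod 11), but 16³ = 4096 ≡ 4 (mod 33), not 26.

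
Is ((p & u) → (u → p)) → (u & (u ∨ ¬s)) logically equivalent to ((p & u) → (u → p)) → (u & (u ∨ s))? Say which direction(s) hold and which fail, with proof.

Equivalent; both directions hold.

(⟹) Assume the antecedent. If s is true, the antecedent forces (s = T, u = T, p = F) or (s = T, u = T, p = T), and the consequent holds there. If s is false, the antecedent forces (s = F, u = T, p = F) or (s = F, u = T, p = T), and the consequent holds there. Either way the consequent holds.

(⟸) Assume the antecedent. If s is true, the antecedent forces (s = T, u = T, p = F) or (s = T, u = T, p = T), and the consequent holds there. If s is false, the antecedent forces (s = F, u = T, p = F) or (s = F, u = T, p = T), and the consequent holds there. Either way the consequent holds.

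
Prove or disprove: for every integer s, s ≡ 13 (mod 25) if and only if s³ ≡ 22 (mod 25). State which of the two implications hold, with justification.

Both directions hold.

(⇒) Suppose s ≡ 13 (mod 25). Write s = 25j + 13. Then (25j + 13)³ = 15625j³ + 24375j² + 12675j + 2197 = 25(625j³ + 975j² + 507j + 87) + 22, so s³ ≡ 22 (mod 25).

(⇐) Conversely, suppose s³ ≡ 22 (mod 25). The only residue r in {0, …, 24} with r³ ≡ 22 (mod 25) is r = 13, so s ≡ 13 (mod 25).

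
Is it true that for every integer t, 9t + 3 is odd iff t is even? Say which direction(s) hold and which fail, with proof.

[⇒] Suppose 9t + 3 is odd. Since 9 is odd, 9t and t have the same parity, so 9t + 3 ≡ t + 3 (mod 2). As 3 is odd, 9t + 3 is odd exactly when t is even. Thus t is even.

[⇐] Conversely, suppose t is even; write t = 2j. Then 9t + 3 = 9·(2j) + 3 = 2·9j + 3, which is odd.

Both directions hold.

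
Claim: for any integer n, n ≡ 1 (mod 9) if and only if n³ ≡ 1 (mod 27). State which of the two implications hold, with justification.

Converse. The residues r modulo 27 with r³ ≡ 1 (mod 27) are exactly {1, 10, 19}, and each is ≡ 1 (mod 9).

Forward direction. Suppose n ≡ 1 (mod 9). Working modulo 27, n ∈ {1, 10, 19}; for each such r, r³ ≡ 1 (mod 27).

Equivalent; both directions hold.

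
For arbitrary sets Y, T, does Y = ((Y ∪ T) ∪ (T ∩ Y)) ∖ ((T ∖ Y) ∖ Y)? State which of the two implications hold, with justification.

Both inclusions hold; the sets are equal.

Forward inclusion. Let x ∈ Y. Then either x ∈ Y and x ∉ T; or x ∈ Y ∩ T. In each case x ∈ ((Y ∪ T) ∪ (T ∩ Y)) ∖ ((T ∖ Y) ∖ Y), so Y ⊆ ((Y ∪ T) ∪ (T ∩ Y)) ∖ ((T ∖ Y) ∖ Y).

Reverse inclusion. Let x ∈ ((Y ∪ T) ∪ (T ∩ Y)) ∖ ((T ∖ Y) ∖ Y). Then either x ∈ Y and x ∉ T; or x ∈ Y ∩ T. In each case x ∈ Y, so ((Y ∪ T) ∪ (T ∩ Y)) ∖ ((T ∖ Y) ∖ Y) ⊆ Y.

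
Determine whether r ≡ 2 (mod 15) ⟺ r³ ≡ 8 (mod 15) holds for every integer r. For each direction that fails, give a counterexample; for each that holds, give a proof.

Both directions hold; the statement is true.

(→) Suppose r ≡ 2 (mod 15). Write r = 15j + 2. Then (15j + 2)³ = 3375j³ + 1350j² + 180j + 8 = 15(225j³ + 90j² + 12j) + 8, so r³ ≡ 8 (mod 15).

(←) Conversely, suppose r³ ≡ 8 (mod 15). The only residue r in {0, …, 14} with r³ ≡ 8 (mod 15) is r = 2, so r ≡ 2 (mod 15).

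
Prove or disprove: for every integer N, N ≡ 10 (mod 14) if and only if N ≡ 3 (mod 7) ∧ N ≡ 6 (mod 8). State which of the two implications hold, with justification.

Not equivalent: only (⇐) holds.

(⇒) This fails: N = 24 gives 24 ≡ 10 (mod 14) but 24 ≡ 0 (mod 8), so the conjunction on the right does not hold.

(⇐) Conversely, if N ≡ 3 (mod 7) and N ≡ 6 (mod 8), then by the Chinese remainder theorem N ≡ 38 (mod 56). Since 38 ≡ 10 (mod 14) and 14 ∣ 56, we get N ≡ 10 (mod 14).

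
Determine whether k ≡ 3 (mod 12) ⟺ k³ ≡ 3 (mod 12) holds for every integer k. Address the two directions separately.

Equivalent; both directions hold.

(→) Suppose k ≡ 3 (mod 12). Write k = 12j + 3. Then (12j + 3)³ = 1728j³ + 1296j² + 324j + 27 = 12(144j³ + 108j² + 27j + 2) + 3, so k³ ≡ 3 (mod 12).

(←) Conversely, suppose k³ ≡ 3 (mod 12). The only residue r in {0, …, 11} with r³ ≡ 3 (mod 12) is r = 3, so k ≡ 3 (mod 12).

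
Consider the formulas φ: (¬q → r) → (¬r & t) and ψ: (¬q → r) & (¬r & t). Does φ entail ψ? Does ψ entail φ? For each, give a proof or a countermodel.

Only the converse holds.

(→) This fails. Under t = F, q = F, r = F, the left side is true but the right side is false.

(←) Assume the antecedent. If t is true, the antecedent forces (t = T, q = T, r = F), and (¬q → r) → (¬r & t) holds there. If t is false, the antecedent cannot hold. Either way (¬q → r) → (¬r & t) holds.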